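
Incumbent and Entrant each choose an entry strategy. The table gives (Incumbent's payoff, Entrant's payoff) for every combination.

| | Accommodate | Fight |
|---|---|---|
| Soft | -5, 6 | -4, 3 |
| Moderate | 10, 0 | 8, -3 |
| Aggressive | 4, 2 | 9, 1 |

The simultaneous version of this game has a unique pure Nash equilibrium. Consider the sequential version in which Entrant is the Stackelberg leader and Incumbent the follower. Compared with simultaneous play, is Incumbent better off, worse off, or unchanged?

Incumbent best-responds to each possible Entrant move:
- Accommodate → Incumbent plays Moderate (best of -5, 10, 4); Entrant gets 0.
- Fight → Incumbent plays Aggressive (best of -4, 8, 9); Entrant gets 1.
Among 0, 1, the best is 1 at Fight. Subgame-perfect outcome: (Aggressive, Fight) with payoffs (9, 1).
For the simultaneous game, intersect best replies.
Incumbent's best replies: Accommodate→Moderate; Fight→Aggressive.
Entrant's best replies: Soft→Accommodate; Moderate→Accommodate; Aggressive→Accommodate.
Only (Moderate, Accommodate) has each player best-responding; Nash payoffs (10, 0).
Incumbent earns 9 sequentially versus 10 at the Nash outcome: worse off.

worse off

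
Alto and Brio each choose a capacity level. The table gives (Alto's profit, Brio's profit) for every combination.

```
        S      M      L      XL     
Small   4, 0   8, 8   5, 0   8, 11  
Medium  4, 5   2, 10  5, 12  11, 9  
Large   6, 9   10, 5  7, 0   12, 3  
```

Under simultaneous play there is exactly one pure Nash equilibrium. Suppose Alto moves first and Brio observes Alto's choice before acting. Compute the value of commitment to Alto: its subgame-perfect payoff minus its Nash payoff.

2

Work backward from Brio's decision.
- Small: Brio compares 0, 8, 0, 11 and picks XL; Alto would get 8.
- Medium: Brio compares 5, 10, 12, 9 and picks L; Alto would get 5.
- Large: Brio compares 9, 5, 0, 3 and picks S; Alto would get 6.
Alto's induced payoffs are 8, 5, 6, so Alto commits to Small. Subgame-perfect outcome: (Small, XL) with payoffs (8, 11).
For the simultaneous game, intersect best replies.
Alto's best replies: S→Large; M→Large; L→Large; XL→Large.
Brio's best replies: Small→XL; Medium→L; Large→S.
The unique mutual best reply is (Large, S), giving (6, 9).
Alto's commitment gain: 8 − 6 = 2.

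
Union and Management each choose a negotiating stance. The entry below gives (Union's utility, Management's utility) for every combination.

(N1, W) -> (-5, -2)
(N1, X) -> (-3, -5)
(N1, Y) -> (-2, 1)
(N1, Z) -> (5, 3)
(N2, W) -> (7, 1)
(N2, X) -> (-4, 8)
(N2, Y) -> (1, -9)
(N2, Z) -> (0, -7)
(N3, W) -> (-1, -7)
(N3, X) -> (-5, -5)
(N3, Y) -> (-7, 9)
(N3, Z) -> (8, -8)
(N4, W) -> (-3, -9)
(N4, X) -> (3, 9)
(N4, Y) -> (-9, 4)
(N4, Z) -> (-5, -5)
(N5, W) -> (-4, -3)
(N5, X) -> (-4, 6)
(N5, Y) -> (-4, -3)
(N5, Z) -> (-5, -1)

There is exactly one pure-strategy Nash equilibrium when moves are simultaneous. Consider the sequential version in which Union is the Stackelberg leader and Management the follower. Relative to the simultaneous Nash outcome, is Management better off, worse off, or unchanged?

Work backward from Management's decision.
- N1 → Management plays Z (best of -2, -5, 1, 3); Union gets 5.
- N2 → Management plays X (best of 1, 8, -9, -7); Union gets -4.
- N3 → Management plays Y (best of -7, -5, 9, -8); Union gets -7.
- N4 → Management plays X (best of -9, 9, 4, -5); Union gets 3.
- N5 → Management plays X (best of -3, 6, -3, -1); Union gets -4.
Among 5, -4, -7, 3, -4, the best is 5 at N1. Subgame-perfect outcome: (N1, Z) with payoffs (5, 3).
Now find the simultaneous Nash equilibrium.
Union's best replies: W→N2; X→N4; Y→N2; Z→N3.
Management's best replies: N1→Z; N2→X; N3→Y; N4→X; N5→X.
Only (N4, X) has each player best-responding; Nash payoffs (3, 9).
Management earns 3 sequentially versus 9 at the Nash outcome: worse off.

worse off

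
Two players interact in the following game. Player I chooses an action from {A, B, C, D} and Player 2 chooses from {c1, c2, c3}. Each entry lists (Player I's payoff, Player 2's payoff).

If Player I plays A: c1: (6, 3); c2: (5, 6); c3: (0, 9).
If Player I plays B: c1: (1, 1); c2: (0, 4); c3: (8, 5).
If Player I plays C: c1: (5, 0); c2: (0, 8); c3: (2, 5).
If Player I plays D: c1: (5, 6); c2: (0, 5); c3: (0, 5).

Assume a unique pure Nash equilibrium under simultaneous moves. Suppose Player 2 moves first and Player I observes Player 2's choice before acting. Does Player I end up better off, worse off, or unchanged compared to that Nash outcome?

worse off

Backward induction with Player 2 moving first.
- c1: Player I compares 6, 1, 5, 5 and picks A; Player 2 would get 3.
- c2: Player I compares 5, 0, 0, 0 and picks A; Player 2 would get 6.
- c3: Player I compares 0, 8, 2, 0 and picks B; Player 2 would get 5.
Maximizing over 3, 6, 5, Player 2 chooses c2. Subgame-perfect outcome: (A, c2) with payoffs (5, 6).
Now find the simultaneous Nash equilibrium.
Player I's best replies: c1→A; c2→A; c3→B.
Player 2's best replies: A→c3; B→c3; C→c2; D→c1.
Only (B, c3) has each player best-responding; Nash payoffs (8, 5).
Player I earns 5 sequentially versus 8 at the Nash outcome: worse off.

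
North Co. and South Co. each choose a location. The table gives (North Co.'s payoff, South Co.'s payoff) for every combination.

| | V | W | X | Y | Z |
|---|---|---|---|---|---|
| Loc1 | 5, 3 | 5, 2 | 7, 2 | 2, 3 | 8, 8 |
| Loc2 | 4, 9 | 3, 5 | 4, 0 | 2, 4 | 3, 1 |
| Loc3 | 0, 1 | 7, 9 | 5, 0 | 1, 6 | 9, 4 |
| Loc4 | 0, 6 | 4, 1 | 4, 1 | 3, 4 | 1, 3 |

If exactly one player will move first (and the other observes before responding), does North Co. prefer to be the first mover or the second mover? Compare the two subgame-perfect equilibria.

first

If North Co. leads: South Co.'s best replies are Loc1→Z, Loc2→V, Loc3→W, Loc4→V; North Co.'s induced payoffs 8, 4, 7, 0; outcome (Loc1, Z), payoffs (8, 8).
If South Co. leads: North Co.'s best replies are V→Loc1, W→Loc3, X→Loc1, Y→Loc4, Z→Loc3; South Co.'s induced payoffs 3, 9, 2, 4, 4; outcome (Loc3, W), payoffs (7, 9).
North Co. gets 8 moving first and 7 moving second, so North Co. prefers to move first.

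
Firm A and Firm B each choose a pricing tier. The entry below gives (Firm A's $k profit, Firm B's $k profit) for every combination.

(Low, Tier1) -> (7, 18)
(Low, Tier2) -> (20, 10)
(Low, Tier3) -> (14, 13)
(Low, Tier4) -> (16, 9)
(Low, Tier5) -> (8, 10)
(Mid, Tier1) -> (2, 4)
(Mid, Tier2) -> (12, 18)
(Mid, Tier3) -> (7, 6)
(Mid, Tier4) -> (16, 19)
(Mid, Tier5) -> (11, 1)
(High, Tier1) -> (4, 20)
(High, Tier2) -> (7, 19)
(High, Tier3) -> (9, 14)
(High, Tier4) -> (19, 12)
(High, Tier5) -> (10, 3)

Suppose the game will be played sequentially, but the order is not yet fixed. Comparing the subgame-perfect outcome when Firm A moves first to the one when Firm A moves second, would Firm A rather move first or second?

first

If Firm A leads: Firm B's best replies are Low→Tier1, Mid→Tier4, High→Tier1; Firm A's induced payoffs 7, 16, 4; outcome (Mid, Tier4), payoffs (16, 19).
If Firm B leads: Firm A's best replies are Tier1→Low, Tier2→Low, Tier3→Low, Tier4→High, Tier5→Mid; Firm B's induced payoffs 18, 10, 13, 12, 1; outcome (Low, Tier1), payoffs (7, 18).
Firm A gets 16 moving first and 7 moving second, so Firm A prefers to move first.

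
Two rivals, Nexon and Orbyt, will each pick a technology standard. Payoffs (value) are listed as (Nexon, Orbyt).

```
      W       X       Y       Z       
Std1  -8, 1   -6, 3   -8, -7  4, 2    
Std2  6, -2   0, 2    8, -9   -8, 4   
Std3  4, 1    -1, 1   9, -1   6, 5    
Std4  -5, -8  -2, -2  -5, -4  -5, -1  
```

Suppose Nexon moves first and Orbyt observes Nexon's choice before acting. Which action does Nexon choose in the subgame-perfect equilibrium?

Backward induction with Nexon moving first.
- Std1: BR = X, leader payoff -6.
- Std2: BR = Z, leader payoff -8.
- Std3: BR = Z, leader payoff 6.
- Std4: BR = Z, leader payoff -5.
Among -6, -8, 6, -5, the best is 6 at Std3. Subgame-perfect outcome: (Std3, Z) with payoffs (6, 5).

Std3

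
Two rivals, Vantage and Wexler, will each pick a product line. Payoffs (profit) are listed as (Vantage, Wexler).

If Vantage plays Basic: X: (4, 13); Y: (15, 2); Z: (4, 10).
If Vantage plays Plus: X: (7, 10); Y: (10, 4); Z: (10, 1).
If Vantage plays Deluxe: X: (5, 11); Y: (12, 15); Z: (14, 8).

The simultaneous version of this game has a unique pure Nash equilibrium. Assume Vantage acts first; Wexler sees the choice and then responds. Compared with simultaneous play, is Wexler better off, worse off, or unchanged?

better off

Solve by backward induction (Vantage leads).
- Basic: Wexler compares 13, 2, 10 and picks X; Vantage would get 4.
- Plus: Wexler compares 10, 4, 1 and picks X; Vantage would get 7.
- Deluxe: Wexler compares 11, 15, 8 and picks Y; Vantage would get 12.
Among 4, 7, 12, the best is 12 at Deluxe. Subgame-perfect outcome: (Deluxe, Y) with payoffs (12, 15).
Now find the simultaneous Nash equilibrium.
Vantage's best replies: X→Plus; Y→Basic; Z→Deluxe.
Wexler's best replies: Basic→X; Plus→X; Deluxe→Y.
The unique mutual best reply is (Plus, X), giving (7, 10).
Wexler earns 15 sequentially versus 10 at the Nash outcome: better off.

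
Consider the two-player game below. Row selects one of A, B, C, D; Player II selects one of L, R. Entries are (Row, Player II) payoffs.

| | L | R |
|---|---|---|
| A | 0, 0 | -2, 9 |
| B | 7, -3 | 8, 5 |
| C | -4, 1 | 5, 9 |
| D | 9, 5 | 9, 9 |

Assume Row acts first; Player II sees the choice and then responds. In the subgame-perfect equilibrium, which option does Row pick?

Player II best-responds to each possible Row move:
- A: BR = R, leader payoff -2.
- B: BR = R, leader payoff 8.
- C: BR = R, leader payoff 5.
- D: BR = R, leader payoff 9.
Row's induced payoffs are -2, 8, 5, 9, so Row commits to D. Subgame-perfect outcome: (D, R) with payoffs (9, 9).

D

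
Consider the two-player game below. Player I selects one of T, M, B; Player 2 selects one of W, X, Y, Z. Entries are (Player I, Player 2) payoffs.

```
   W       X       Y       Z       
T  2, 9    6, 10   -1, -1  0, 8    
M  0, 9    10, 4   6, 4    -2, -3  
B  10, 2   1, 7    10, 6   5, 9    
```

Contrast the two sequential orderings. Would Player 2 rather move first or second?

If Player I leads: Player 2's best replies are T→X, M→W, B→Z; Player I's induced payoffs 6, 0, 5; outcome (T, X), payoffs (6, 10).
If Player 2 leads: Player I's best replies are W→B, X→M, Y→B, Z→B; Player 2's induced payoffs 2, 4, 6, 9; outcome (B, Z), payoffs (5, 9).
Player 2 gets 9 moving first and 10 moving second, so Player 2 prefers to move second.

second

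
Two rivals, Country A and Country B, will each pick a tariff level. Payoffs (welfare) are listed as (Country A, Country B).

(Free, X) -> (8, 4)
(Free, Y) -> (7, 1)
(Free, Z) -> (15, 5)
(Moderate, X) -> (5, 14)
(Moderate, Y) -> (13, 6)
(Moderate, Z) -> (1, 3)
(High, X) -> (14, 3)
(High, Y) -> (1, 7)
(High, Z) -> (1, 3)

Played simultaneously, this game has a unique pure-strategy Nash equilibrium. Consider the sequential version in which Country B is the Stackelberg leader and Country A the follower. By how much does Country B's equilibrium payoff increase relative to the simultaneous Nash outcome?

1

Solve by backward induction (Country B leads).
- X: BR = High, leader payoff 3.
- Y: BR = Moderate, leader payoff 6.
- Z: BR = Free, leader payoff 5.
Maximizing over 3, 6, 5, Country B chooses Y. Subgame-perfect outcome: (Moderate, Y) with payoffs (13, 6).
Now find the simultaneous Nash equilibrium.
Country A's best replies: X→High; Y→Moderate; Z→Free.
Country B's best replies: Free→Z; Moderate→X; High→Y.
The unique mutual best reply is (Free, Z), giving (15, 5).
Country B's commitment gain: 6 − 5 = 1.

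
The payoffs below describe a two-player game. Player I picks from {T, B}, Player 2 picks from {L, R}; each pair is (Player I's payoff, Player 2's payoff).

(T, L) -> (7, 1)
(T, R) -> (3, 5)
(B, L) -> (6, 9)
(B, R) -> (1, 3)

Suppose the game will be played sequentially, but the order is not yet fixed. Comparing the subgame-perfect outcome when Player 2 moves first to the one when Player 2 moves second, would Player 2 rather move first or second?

second

If Player I leads: Player 2's best replies are T→R, B→L; Player I's induced payoffs 3, 6; outcome (B, L), payoffs (6, 9).
If Player 2 leads: Player I's best replies are L→T, R→T; Player 2's induced payoffs 1, 5; outcome (T, R), payoffs (3, 5).
Player 2 gets 5 moving first and 9 moving second, so Player 2 prefers to move second.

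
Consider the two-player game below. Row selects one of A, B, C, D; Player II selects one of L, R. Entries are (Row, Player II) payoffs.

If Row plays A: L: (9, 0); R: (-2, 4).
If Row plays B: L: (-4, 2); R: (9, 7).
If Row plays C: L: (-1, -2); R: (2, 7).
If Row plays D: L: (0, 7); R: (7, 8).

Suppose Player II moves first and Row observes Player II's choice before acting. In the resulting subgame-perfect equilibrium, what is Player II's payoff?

Work backward from Row's decision.
- L → Row plays A (best of 9, -4, -1, 0); Player II gets 0.
- R → Row plays B (best of -2, 9, 2, 7); Player II gets 7.
Player II's induced payoffs are 0, 7, so Player II commits to R. Subgame-perfect outcome: (B, R) with payoffs (9, 7).

7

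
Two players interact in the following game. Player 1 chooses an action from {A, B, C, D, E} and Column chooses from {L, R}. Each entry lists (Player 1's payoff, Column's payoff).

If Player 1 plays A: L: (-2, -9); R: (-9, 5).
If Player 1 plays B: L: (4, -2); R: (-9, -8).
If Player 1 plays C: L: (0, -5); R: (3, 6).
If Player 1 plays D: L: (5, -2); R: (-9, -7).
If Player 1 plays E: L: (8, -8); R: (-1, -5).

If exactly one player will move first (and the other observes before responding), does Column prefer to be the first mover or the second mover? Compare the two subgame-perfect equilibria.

first

If Player 1 leads: Column's best replies are A→R, B→L, C→R, D→L, E→R; Player 1's induced payoffs -9, 4, 3, 5, -1; outcome (D, L), payoffs (5, -2).
If Column leads: Player 1's best replies are L→E, R→C; Column's induced payoffs -8, 6; outcome (C, R), payoffs (3, 6).
Column gets 6 moving first and -2 moving second, so Column prefers to move first.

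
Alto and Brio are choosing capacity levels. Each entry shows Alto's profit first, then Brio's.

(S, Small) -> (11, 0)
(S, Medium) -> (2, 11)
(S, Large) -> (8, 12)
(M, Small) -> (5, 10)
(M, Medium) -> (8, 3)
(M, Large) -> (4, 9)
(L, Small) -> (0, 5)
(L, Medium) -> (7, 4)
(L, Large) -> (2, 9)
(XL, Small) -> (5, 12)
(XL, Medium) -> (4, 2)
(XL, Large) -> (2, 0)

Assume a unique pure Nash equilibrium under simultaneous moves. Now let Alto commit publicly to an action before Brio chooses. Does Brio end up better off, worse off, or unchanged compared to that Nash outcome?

Backward induction with Alto moving first.
- S: BR = Large, leader payoff 8.
- M: BR = Small, leader payoff 5.
- L: BR = Large, leader payoff 2.
- XL: BR = Small, leader payoff 5.
Alto's induced payoffs are 8, 5, 2, 5, so Alto commits to S. Subgame-perfect outcome: (S, Large) with payoffs (8, 12).
For the simultaneous game, intersect best replies.
Alto's best replies: Small→S; Medium→M; Large→S.
Brio's best replies: S→Large; M→Small; L→Large; XL→Small.
Only (S, Large) has each player best-responding; Nash payoffs (8, 12).
Brio earns 12 sequentially versus 12 at the Nash outcome: unchanged.

unchanged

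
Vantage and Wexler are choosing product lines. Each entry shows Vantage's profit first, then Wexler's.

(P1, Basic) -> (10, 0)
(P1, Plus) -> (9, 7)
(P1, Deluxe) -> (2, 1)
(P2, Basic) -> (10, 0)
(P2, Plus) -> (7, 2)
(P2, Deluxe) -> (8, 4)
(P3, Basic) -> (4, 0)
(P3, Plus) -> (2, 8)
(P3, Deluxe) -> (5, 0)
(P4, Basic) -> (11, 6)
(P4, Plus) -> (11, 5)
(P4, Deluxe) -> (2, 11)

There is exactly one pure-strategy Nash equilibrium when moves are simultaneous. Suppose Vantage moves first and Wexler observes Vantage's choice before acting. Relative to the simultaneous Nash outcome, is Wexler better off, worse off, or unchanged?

better off

Work backward from Wexler's decision.
- P1: BR = Plus, leader payoff 9.
- P2: BR = Deluxe, leader payoff 8.
- P3: BR = Plus, leader payoff 2.
- P4: BR = Deluxe, leader payoff 2.
Maximizing over 9, 8, 2, 2, Vantage chooses P1. Subgame-perfect outcome: (P1, Plus) with payoffs (9, 7).
For the simultaneous game, intersect best replies.
Vantage's best replies: Basic→P4; Plus→P4; Deluxe→P2.
Wexler's best replies: P1→Plus; P2→Deluxe; P3→Plus; P4→Deluxe.
Only (P2, Deluxe) has each player best-responding; Nash payoffs (8, 4).
Wexler earns 7 sequentially versus 4 at the Nash outcome: better off.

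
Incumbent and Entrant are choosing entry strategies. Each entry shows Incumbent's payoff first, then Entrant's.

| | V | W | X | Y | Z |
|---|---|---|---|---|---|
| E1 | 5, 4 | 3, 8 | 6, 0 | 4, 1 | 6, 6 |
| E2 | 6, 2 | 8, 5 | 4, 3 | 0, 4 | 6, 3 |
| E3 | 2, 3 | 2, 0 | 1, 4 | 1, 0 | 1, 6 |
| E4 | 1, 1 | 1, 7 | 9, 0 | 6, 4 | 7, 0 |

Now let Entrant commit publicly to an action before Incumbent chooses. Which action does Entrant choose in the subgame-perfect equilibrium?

W

Backward induction with Entrant moving first.
- V: Incumbent compares 5, 6, 2, 1 and picks E2; Entrant would get 2.
- W: Incumbent compares 3, 8, 2, 1 and picks E2; Entrant would get 5.
- X: Incumbent compares 6, 4, 1, 9 and picks E4; Entrant would get 0.
- Y: Incumbent compares 4, 0, 1, 6 and picks E4; Entrant would get 4.
- Z: Incumbent compares 6, 6, 1, 7 and picks E4; Entrant would get 0.
Entrant's induced payoffs are 2, 5, 0, 4, 0, so Entrant commits to W. Subgame-perfect outcome: (E2, W) with payoffs (8, 5).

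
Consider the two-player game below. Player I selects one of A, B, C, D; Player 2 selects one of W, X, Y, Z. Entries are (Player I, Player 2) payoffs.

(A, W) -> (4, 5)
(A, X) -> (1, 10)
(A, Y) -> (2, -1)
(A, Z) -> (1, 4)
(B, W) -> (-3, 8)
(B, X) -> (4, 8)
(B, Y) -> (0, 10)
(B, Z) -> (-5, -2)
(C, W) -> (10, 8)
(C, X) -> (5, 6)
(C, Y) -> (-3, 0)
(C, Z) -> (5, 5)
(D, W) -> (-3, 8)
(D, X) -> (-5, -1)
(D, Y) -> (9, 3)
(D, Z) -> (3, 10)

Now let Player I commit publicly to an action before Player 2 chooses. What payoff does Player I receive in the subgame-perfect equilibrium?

10

Work backward from Player 2's decision.
- A: Player 2 compares 5, 10, -1, 4 and picks X; Player I would get 1.
- B: Player 2 compares 8, 8, 10, -2 and picks Y; Player I would get 0.
- C: Player 2 compares 8, 6, 0, 5 and picks W; Player I would get 10.
- D: Player 2 compares 8, -1, 3, 10 and picks Z; Player I would get 3.
Maximizing over 1, 0, 10, 3, Player I chooses C. Subgame-perfect outcome: (C, W) with payoffs (10, 8).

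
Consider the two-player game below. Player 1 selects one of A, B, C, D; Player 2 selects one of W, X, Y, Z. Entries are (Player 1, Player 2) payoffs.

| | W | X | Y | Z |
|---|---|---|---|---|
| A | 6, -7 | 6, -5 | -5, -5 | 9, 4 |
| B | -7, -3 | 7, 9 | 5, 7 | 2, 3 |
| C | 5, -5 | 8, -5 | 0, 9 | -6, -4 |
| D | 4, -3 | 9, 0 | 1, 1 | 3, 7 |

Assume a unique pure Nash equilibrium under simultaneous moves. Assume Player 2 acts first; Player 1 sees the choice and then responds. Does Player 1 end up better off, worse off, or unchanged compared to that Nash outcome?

Player 1 best-responds to each possible Player 2 move:
- W: Player 1 compares 6, -7, 5, 4 and picks A; Player 2 would get -7.
- X: Player 1 compares 6, 7, 8, 9 and picks D; Player 2 would get 0.
- Y: Player 1 compares -5, 5, 0, 1 and picks B; Player 2 would get 7.
- Z: Player 1 compares 9, 2, -6, 3 and picks A; Player 2 would get 4.
Player 2's induced payoffs are -7, 0, 7, 4, so Player 2 commits to Y. Subgame-perfect outcome: (B, Y) with payoffs (5, 7).
For the simultaneous game, intersect best replies.
Player 1's best replies: W→A; X→D; Y→B; Z→A.
Player 2's best replies: A→Z; B→X; C→Y; D→Z.
Only (A, Z) has each player best-responding; Nash payoffs (9, 4).
Player 1 earns 5 sequentially versus 9 at the Nash outcome: worse off.

worse off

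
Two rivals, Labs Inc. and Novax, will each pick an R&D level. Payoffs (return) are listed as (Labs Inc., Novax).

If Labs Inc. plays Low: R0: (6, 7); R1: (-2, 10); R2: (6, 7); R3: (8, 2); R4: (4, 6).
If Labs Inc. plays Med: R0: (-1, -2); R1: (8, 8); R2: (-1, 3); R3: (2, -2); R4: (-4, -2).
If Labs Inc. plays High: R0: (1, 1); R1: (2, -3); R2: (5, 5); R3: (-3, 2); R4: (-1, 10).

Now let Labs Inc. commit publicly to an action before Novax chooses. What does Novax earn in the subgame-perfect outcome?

8

Work backward from Novax's decision.
- Low: Novax compares 7, 10, 7, 2, 6 and picks R1; Labs Inc. would get -2.
- Med: Novax compares -2, 8, 3, -2, -2 and picks R1; Labs Inc. would get 8.
- High: Novax compares 1, -3, 5, 2, 10 and picks R4; Labs Inc. would get -1.
Among -2, 8, -1, the best is 8 at Med. Subgame-perfect outcome: (Med, R1) with payoffs (8, 8).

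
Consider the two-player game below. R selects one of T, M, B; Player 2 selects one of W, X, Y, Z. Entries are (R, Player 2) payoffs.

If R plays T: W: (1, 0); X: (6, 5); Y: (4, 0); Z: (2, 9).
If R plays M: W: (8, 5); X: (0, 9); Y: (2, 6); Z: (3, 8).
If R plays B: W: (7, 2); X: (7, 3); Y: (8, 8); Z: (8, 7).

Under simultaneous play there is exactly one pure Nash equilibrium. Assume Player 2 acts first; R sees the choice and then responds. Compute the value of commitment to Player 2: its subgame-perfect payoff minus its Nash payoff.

R best-responds to each possible Player 2 move:
- W → R plays M (best of 1, 8, 7); Player 2 gets 5.
- X → R plays B (best of 6, 0, 7); Player 2 gets 3.
- Y → R plays B (best of 4, 2, 8); Player 2 gets 8.
- Z → R plays B (best of 2, 3, 8); Player 2 gets 7.
Player 2's induced payoffs are 5, 3, 8, 7, so Player 2 commits to Y. Subgame-perfect outcome: (B, Y) with payoffs (8, 8).
Under simultaneous play:
R's best replies: W→M; X→B; Y→B; Z→B.
Player 2's best replies: T→Z; M→X; B→Y.
Only (B, Y) has each player best-responding; Nash payoffs (8, 8).
Player 2's commitment gain: 8 − 8 = 0.

0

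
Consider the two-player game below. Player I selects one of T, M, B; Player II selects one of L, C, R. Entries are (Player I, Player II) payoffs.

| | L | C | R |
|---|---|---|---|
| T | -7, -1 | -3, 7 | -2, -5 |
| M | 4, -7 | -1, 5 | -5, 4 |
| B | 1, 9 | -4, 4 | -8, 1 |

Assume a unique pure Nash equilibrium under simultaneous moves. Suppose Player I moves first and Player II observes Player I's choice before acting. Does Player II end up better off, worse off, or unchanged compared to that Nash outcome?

Work backward from Player II's decision.
- T: Player II compares -1, 7, -5 and picks C; Player I would get -3.
- M: Player II compares -7, 5, 4 and picks C; Player I would get -1.
- B: Player II compares 9, 4, 1 and picks L; Player I would get 1.
Among -3, -1, 1, the best is 1 at B. Subgame-perfect outcome: (B, L) with payoffs (1, 9).
Now find the simultaneous Nash equilibrium.
Player I's best replies: L→M; C→M; R→T.
Player II's best replies: T→C; M→C; B→L.
Only (M, C) has each player best-responding; Nash payoffs (-1, 5).
Player II earns 9 sequentially versus 5 at the Nash outcome: better off.

better off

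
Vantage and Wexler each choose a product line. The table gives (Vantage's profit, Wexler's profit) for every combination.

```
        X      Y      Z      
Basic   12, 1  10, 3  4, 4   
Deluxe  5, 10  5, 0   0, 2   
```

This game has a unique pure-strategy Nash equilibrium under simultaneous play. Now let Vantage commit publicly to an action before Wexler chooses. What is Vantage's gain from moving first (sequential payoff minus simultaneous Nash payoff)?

1

Backward induction with Vantage moving first.
- Basic: Wexler compares 1, 3, 4 and picks Z; Vantage would get 4.
- Deluxe: Wexler compares 10, 0, 2 and picks X; Vantage would get 5.
Vantage's induced payoffs are 4, 5, so Vantage commits to Deluxe. Subgame-perfect outcome: (Deluxe, X) with payoffs (5, 10).
Now find the simultaneous Nash equilibrium.
Vantage's best replies: X→Basic; Y→Basic; Z→Basic.
Wexler's best replies: Basic→Z; Deluxe→X.
The unique mutual best reply is (Basic, Z), giving (4, 4).
Vantage's commitment gain: 5 − 4 = 1.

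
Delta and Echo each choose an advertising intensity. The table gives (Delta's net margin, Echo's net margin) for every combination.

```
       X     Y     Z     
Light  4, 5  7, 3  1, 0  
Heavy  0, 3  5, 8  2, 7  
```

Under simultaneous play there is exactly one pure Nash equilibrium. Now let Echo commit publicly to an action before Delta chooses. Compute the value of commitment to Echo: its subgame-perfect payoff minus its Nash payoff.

2

Delta best-responds to each possible Echo move:
- X → Delta plays Light (best of 4, 0); Echo gets 5.
- Y → Delta plays Light (best of 7, 5); Echo gets 3.
- Z → Delta plays Heavy (best of 1, 2); Echo gets 7.
Maximizing over 5, 3, 7, Echo chooses Z. Subgame-perfect outcome: (Heavy, Z) with payoffs (2, 7).
Under simultaneous play:
Delta's best replies: X→Light; Y→Light; Z→Heavy.
Echo's best replies: Light→X; Heavy→Y.
The unique mutual best reply is (Light, X), giving (4, 5).
Echo's commitment gain: 7 − 5 = 2.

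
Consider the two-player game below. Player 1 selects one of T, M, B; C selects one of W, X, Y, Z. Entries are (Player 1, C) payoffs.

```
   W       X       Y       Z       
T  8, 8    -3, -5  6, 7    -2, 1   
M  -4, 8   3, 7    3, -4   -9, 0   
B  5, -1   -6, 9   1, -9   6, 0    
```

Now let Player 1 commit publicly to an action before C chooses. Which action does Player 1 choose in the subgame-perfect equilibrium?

C best-responds to each possible Player 1 move:
- T: BR = W, leader payoff 8.
- M: BR = W, leader payoff -4.
- B: BR = X, leader payoff -6.
Among 8, -4, -6, the best is 8 at T. Subgame-perfect outcome: (T, W) with payoffs (8, 8).

T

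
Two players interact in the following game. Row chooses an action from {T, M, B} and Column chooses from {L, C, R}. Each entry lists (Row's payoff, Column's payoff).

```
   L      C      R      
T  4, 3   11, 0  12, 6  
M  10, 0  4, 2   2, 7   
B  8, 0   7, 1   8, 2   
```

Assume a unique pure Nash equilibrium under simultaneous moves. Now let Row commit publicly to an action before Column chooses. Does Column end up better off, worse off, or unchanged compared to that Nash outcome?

Work backward from Column's decision.
- T → Column plays R (best of 3, 0, 6); Row gets 12.
- M → Column plays R (best of 0, 2, 7); Row gets 2.
- B → Column plays R (best of 0, 1, 2); Row gets 8.
Maximizing over 12, 2, 8, Row chooses T. Subgame-perfect outcome: (T, R) with payoffs (12, 6).
For the simultaneous game, intersect best replies.
Row's best replies: L→M; C→T; R→T.
Column's best replies: T→R; M→R; B→R.
Only (T, R) has each player best-responding; Nash payoffs (12, 6).
Column earns 6 sequentially versus 6 at the Nash outcome: unchanged.

unchanged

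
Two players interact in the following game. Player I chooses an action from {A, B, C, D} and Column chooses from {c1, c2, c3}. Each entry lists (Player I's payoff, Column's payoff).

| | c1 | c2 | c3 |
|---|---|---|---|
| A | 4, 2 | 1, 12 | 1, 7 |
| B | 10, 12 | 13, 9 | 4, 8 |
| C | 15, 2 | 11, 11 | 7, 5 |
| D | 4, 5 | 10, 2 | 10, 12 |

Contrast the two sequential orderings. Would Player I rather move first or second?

If Player I leads: Column's best replies are A→c2, B→c1, C→c2, D→c3; Player I's induced payoffs 1, 10, 11, 10; outcome (C, c2), payoffs (11, 11).
If Column leads: Player I's best replies are c1→C, c2→B, c3→D; Column's induced payoffs 2, 9, 12; outcome (D, c3), payoffs (10, 12).
Player I gets 11 moving first and 10 moving second, so Player I prefers to move first.

first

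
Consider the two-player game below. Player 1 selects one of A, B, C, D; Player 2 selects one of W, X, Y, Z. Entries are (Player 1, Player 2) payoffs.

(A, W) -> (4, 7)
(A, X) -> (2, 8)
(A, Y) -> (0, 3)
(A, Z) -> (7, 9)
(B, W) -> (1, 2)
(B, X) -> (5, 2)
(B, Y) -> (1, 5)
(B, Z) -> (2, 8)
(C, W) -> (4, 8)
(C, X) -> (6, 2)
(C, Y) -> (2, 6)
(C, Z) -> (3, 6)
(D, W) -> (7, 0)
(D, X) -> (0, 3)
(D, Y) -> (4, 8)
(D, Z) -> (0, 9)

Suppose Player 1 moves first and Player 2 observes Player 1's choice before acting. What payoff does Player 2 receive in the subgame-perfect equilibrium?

9

Work backward from Player 2's decision.
- A: BR = Z, leader payoff 7.
- B: BR = Z, leader payoff 2.
- C: BR = W, leader payoff 4.
- D: BR = Z, leader payoff 0.
Player 1's induced payoffs are 7, 2, 4, 0, so Player 1 commits to A. Subgame-perfect outcome: (A, Z) with payoffs (7, 9).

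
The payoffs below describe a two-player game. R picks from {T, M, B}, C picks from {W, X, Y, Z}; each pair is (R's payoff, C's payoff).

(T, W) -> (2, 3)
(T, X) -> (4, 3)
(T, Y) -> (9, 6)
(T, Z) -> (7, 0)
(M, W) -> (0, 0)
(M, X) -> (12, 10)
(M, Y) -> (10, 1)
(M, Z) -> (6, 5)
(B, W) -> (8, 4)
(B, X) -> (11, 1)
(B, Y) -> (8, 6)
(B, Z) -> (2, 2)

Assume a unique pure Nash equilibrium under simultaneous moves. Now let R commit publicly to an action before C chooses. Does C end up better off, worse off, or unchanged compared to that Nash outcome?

C best-responds to each possible R move:
- T → C plays Y (best of 3, 3, 6, 0); R gets 9.
- M → C plays X (best of 0, 10, 1, 5); R gets 12.
- B → C plays Y (best of 4, 1, 6, 2); R gets 8.
R's induced payoffs are 9, 12, 8, so R commits to M. Subgame-perfect outcome: (M, X) with payoffs (12, 10).
Now find the simultaneous Nash equilibrium.
R's best replies: W→B; X→M; Y→M; Z→T.
C's best replies: T→Y; M→X; B→Y.
The unique mutual best reply is (M, X), giving (12, 10).
C earns 10 sequentially versus 10 at the Nash outcome: unchanged.

unchanged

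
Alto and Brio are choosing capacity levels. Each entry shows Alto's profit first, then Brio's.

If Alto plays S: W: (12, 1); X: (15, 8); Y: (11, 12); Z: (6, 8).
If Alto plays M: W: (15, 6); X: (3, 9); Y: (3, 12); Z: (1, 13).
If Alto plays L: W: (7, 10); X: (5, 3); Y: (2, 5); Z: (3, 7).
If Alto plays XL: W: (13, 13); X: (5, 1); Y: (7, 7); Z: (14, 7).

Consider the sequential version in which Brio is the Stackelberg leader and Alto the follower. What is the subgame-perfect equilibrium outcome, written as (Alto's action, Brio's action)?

(S, Y)

Backward induction with Brio moving first.
- W: BR = M, leader payoff 6.
- X: BR = S, leader payoff 8.
- Y: BR = S, leader payoff 12.
- Z: BR = XL, leader payoff 7.
Maximizing over 6, 8, 12, 7, Brio chooses Y. Subgame-perfect outcome: (S, Y) with payoffs (11, 12).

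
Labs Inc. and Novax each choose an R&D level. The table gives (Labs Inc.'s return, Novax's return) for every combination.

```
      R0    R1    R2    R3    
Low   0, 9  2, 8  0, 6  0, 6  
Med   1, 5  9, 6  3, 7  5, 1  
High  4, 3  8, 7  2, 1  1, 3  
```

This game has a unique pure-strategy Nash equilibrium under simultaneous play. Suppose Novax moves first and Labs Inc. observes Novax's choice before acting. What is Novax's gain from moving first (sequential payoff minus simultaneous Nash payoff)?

Work backward from Labs Inc.'s decision.
- R0: Labs Inc. compares 0, 1, 4 and picks High; Novax would get 3.
- R1: Labs Inc. compares 2, 9, 8 and picks Med; Novax would get 6.
- R2: Labs Inc. compares 0, 3, 2 and picks Med; Novax would get 7.
- R3: Labs Inc. compares 0, 5, 1 and picks Med; Novax would get 1.
Novax's induced payoffs are 3, 6, 7, 1, so Novax commits to R2. Subgame-perfect outcome: (Med, R2) with payoffs (3, 7).
Under simultaneous play:
Labs Inc.'s best replies: R0→High; R1→Med; R2→Med; R3→Med.
Novax's best replies: Low→R0; Med→R2; High→R1.
The unique mutual best reply is (Med, R2), giving (3, 7).
Novax's commitment gain: 7 − 7 = 0.

0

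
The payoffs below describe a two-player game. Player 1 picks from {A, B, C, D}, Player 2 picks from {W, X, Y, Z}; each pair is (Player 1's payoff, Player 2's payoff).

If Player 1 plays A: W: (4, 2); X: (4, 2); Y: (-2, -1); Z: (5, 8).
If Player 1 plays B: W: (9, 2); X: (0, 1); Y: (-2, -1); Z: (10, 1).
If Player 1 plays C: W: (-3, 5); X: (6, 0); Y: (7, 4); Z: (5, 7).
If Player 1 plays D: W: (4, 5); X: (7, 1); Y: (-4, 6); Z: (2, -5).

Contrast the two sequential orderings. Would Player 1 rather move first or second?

first

If Player 1 leads: Player 2's best replies are A→Z, B→W, C→Z, D→Y; Player 1's induced payoffs 5, 9, 5, -4; outcome (B, W), payoffs (9, 2).
If Player 2 leads: Player 1's best replies are W→B, X→D, Y→C, Z→B; Player 2's induced payoffs 2, 1, 4, 1; outcome (C, Y), payoffs (7, 4).
Player 1 gets 9 moving first and 7 moving second, so Player 1 prefers to move first.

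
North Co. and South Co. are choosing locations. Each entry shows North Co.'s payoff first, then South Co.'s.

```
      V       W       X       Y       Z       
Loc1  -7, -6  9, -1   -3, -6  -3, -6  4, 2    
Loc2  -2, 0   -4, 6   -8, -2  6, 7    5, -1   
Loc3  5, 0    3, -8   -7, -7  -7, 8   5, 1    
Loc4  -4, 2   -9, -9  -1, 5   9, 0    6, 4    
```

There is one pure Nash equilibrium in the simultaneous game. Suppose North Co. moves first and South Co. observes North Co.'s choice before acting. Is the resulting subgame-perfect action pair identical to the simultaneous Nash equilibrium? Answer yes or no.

Backward induction with North Co. moving first.
- Loc1: BR = Z, leader payoff 4.
- Loc2: BR = Y, leader payoff 6.
- Loc3: BR = Y, leader payoff -7.
- Loc4: BR = X, leader payoff -1.
North Co.'s induced payoffs are 4, 6, -7, -1, so North Co. commits to Loc2. Subgame-perfect outcome: (Loc2, Y) with payoffs (6, 7).
Now find the simultaneous Nash equilibrium.
North Co.'s best replies: V→Loc3; W→Loc1; X→Loc4; Y→Loc4; Z→Loc4.
South Co.'s best replies: Loc1→Z; Loc2→Y; Loc3→Y; Loc4→X.
The unique mutual best reply is (Loc4, X), giving (-1, 5).
Sequential outcome (Loc2, Y) differs from the Nash profile (Loc4, X).

no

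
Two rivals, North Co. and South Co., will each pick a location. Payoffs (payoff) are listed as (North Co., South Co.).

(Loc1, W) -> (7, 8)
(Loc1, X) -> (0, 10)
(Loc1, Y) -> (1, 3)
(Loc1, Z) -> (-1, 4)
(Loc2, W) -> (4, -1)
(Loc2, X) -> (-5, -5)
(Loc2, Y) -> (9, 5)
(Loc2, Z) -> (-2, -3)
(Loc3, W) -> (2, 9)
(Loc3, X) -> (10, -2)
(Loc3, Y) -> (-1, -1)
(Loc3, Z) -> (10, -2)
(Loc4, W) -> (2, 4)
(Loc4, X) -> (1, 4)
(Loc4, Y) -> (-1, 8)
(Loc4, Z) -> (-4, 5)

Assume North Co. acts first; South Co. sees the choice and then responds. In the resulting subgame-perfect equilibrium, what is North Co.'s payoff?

Backward induction with North Co. moving first.
- Loc1: South Co. compares 8, 10, 3, 4 and picks X; North Co. would get 0.
- Loc2: South Co. compares -1, -5, 5, -3 and picks Y; North Co. would get 9.
- Loc3: South Co. compares 9, -2, -1, -2 and picks W; North Co. would get 2.
- Loc4: South Co. compares 4, 4, 8, 5 and picks Y; North Co. would get -1.
Among 0, 9, 2, -1, the best is 9 at Loc2. Subgame-perfect outcome: (Loc2, Y) with payoffs (9, 5).

9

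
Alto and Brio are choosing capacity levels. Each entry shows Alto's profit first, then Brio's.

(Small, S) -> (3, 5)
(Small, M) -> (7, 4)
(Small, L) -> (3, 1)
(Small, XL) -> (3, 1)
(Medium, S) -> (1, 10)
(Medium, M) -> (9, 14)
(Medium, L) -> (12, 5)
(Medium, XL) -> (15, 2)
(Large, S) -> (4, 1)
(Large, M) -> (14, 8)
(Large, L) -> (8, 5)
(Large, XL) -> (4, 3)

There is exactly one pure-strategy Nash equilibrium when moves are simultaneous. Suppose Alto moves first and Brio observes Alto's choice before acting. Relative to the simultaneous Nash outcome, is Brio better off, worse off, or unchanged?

unchanged

Brio best-responds to each possible Alto move:
- Small → Brio plays S (best of 5, 4, 1, 1); Alto gets 3.
- Medium → Brio plays M (best of 10, 14, 5, 2); Alto gets 9.
- Large → Brio plays M (best of 1, 8, 5, 3); Alto gets 14.
Among 3, 9, 14, the best is 14 at Large. Subgame-perfect outcome: (Large, M) with payoffs (14, 8).
For the simultaneous game, intersect best replies.
Alto's best replies: S→Large; M→Large; L→Medium; XL→Medium.
Brio's best replies: Small→S; Medium→M; Large→M.
Only (Large, M) has each player best-responding; Nash payoffs (14, 8).
Brio earns 8 sequentially versus 8 at the Nash outcome: unchanged.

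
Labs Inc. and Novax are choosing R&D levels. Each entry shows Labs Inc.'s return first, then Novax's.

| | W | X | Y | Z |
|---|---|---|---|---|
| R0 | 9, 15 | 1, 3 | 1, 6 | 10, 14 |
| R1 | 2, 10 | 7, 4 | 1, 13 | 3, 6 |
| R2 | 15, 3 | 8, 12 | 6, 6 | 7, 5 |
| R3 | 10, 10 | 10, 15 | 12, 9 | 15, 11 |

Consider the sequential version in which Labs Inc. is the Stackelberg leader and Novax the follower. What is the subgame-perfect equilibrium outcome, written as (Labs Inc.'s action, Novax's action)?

(R3, X)

Work backward from Novax's decision.
- R0 → Novax plays W (best of 15, 3, 6, 14); Labs Inc. gets 9.
- R1 → Novax plays Y (best of 10, 4, 13, 6); Labs Inc. gets 1.
- R2 → Novax plays X (best of 3, 12, 6, 5); Labs Inc. gets 8.
- R3 → Novax plays X (best of 10, 15, 9, 11); Labs Inc. gets 10.
Maximizing over 9, 1, 8, 10, Labs Inc. chooses R3. Subgame-perfect outcome: (R3, X) with payoffs (10, 15).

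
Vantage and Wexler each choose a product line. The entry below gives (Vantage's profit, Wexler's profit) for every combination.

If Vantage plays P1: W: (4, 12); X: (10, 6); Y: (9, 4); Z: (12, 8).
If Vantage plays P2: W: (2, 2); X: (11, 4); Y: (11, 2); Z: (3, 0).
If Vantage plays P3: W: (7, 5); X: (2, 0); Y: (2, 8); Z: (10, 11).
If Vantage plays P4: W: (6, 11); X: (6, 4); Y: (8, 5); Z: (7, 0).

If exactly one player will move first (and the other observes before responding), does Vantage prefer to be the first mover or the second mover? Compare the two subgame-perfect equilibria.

second

If Vantage leads: Wexler's best replies are P1→W, P2→X, P3→Z, P4→W; Vantage's induced payoffs 4, 11, 10, 6; outcome (P2, X), payoffs (11, 4).
If Wexler leads: Vantage's best replies are W→P3, X→P2, Y→P2, Z→P1; Wexler's induced payoffs 5, 4, 2, 8; outcome (P1, Z), payoffs (12, 8).
Vantage gets 11 moving first and 12 moving second, so Vantage prefers to move second.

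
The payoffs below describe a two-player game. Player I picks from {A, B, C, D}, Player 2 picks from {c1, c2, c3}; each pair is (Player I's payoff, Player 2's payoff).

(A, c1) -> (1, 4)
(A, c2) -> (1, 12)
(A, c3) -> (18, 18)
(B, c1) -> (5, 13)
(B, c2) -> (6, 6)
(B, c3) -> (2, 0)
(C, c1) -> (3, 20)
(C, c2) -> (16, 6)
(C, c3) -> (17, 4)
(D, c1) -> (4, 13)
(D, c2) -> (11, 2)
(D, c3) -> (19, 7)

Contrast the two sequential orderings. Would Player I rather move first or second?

first

If Player I leads: Player 2's best replies are A→c3, B→c1, C→c1, D→c1; Player I's induced payoffs 18, 5, 3, 4; outcome (A, c3), payoffs (18, 18).
If Player 2 leads: Player I's best replies are c1→B, c2→C, c3→D; Player 2's induced payoffs 13, 6, 7; outcome (B, c1), payoffs (5, 13).
Player I gets 18 moving first and 5 moving second, so Player I prefers to move first.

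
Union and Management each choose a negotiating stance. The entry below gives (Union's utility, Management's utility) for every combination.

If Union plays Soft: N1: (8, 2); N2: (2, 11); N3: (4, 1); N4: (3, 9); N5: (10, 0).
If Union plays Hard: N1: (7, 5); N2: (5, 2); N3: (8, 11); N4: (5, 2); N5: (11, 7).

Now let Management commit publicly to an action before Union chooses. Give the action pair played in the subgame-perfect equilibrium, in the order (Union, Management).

Solve by backward induction (Management leads).
- N1: BR = Soft, leader payoff 2.
- N2: BR = Hard, leader payoff 2.
- N3: BR = Hard, leader payoff 11.
- N4: BR = Hard, leader payoff 2.
- N5: BR = Hard, leader payoff 7.
Maximizing over 2, 2, 11, 2, 7, Management chooses N3. Subgame-perfect outcome: (Hard, N3) with payoffs (8, 11).

(Hard, N3)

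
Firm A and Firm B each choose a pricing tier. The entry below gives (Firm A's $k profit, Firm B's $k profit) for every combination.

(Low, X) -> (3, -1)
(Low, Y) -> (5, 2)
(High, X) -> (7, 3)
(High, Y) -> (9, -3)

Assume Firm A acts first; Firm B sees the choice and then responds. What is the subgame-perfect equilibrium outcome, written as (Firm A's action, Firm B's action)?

(High, X)

Work backward from Firm B's decision.
- Low: BR = Y, leader payoff 5.
- High: BR = X, leader payoff 7.
Maximizing over 5, 7, Firm A chooses High. Subgame-perfect outcome: (High, X) with payoffs (7, 3).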